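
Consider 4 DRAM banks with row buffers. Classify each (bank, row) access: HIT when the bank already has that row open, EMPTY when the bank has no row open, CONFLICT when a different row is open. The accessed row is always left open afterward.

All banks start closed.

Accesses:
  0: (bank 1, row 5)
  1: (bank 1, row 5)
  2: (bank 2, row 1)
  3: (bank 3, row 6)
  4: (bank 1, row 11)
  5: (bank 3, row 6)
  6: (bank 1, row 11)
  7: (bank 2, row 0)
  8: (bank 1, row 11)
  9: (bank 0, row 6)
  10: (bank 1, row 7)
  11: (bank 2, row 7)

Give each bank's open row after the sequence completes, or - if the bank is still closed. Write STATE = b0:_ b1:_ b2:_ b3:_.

STATE = b0:6 b1:7 b2:7 b3:6

#0 (1,5) E
#1 (1,5) H  (was 5)
#2 (2,1) E
#3 (3,6) E
#4 (1,11) C  (was 5)
#5 (3,6) H  (was 6)
#6 (1,11) H  (was 11)
#7 (2,0) C  (was 1)
#8 (1,11) H  (was 11)
#9 (0,6) E
#10 (1,7) C  (was 11)
#11 (2,7) C  (was 0)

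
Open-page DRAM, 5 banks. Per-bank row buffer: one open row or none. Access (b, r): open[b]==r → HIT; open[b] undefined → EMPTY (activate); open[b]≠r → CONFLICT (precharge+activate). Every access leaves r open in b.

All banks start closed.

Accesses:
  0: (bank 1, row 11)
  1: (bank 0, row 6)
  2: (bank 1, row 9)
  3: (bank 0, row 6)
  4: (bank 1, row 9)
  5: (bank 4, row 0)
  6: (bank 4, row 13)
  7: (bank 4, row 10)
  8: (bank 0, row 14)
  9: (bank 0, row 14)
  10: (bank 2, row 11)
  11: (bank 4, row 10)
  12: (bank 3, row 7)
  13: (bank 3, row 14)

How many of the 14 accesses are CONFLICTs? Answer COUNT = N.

step 0: bank1 None->11 [EMPTY]
step 1: bank0 None->6 [EMPTY]
step 2: bank1 11->9 [CONFLICT]
step 3: bank0 6->6 [HIT]
step 4: bank1 9->9 [HIT]
step 5: bank4 None->0 [EMPTY]
step 6: bank4 0->13 [CONFLICT]
step 7: bank4 13->10 [CONFLICT]
step 8: bank0 6->14 [CONFLICT]
step 9: bank0 14->14 [HIT]
step 10: bank2 None->11 [EMPTY]
step 11: bank4 10->10 [HIT]
step 12: bank3 None->7 [EMPTY]
step 13: bank3 7->14 [CONFLICT]

COUNT = 5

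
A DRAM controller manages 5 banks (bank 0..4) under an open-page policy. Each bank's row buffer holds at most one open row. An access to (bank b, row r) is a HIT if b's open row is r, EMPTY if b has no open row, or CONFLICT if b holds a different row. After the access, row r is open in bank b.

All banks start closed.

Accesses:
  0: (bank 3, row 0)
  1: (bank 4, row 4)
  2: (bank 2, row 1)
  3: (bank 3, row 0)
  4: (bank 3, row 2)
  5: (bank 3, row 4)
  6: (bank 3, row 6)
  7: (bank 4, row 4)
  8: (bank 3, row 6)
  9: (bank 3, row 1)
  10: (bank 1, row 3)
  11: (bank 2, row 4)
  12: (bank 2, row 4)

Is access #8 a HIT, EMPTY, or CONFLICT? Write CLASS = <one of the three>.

CLASS = HIT

0: bank 3 row 0 — prev None → EMPTY
1: bank 4 row 4 — prev None → EMPTY
2: bank 2 row 1 — prev None → EMPTY
3: bank 3 row 0 — prev 0 → HIT
4: bank 3 row 2 — prev 0 → CONFLICT
5: bank 3 row 4 — prev 2 → CONFLICT
6: bank 3 row 6 — prev 4 → CONFLICT
7: bank 4 row 4 — prev 4 → HIT
8: bank 3 row 6 — prev 6 → HIT
9: bank 3 row 1 — prev 6 → CONFLICT
10: bank 1 row 3 — prev None → EMPTY
11: bank 2 row 4 — prev 1 → CONFLICT
12: bank 2 row 4 — prev 4 → HIT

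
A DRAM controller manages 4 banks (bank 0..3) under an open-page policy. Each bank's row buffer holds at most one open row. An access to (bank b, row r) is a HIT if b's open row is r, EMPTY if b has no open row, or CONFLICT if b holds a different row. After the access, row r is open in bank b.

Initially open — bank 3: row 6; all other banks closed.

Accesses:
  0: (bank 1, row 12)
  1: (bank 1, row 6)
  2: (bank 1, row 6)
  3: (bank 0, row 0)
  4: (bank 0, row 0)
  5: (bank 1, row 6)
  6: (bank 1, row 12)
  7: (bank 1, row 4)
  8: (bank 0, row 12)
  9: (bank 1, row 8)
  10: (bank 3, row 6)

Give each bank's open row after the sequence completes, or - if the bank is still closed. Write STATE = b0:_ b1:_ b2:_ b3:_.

STATE = b0:12 b1:8 b2:- b3:6

0: bank 1 row 12 — prev None → EMPTY
1: bank 1 row 6 — prev 12 → CONFLICT
2: bank 1 row 6 — prev 6 → HIT
3: bank 0 row 0 — prev None → EMPTY
4: bank 0 row 0 — prev 0 → HIT
5: bank 1 row 6 — prev 6 → HIT
6: bank 1 row 12 — prev 6 → CONFLICT
7: bank 1 row 4 — prev 12 → CONFLICT
8: bank 0 row 12 — prev 0 → CONFLICT
9: bank 1 row 8 — prev 4 → CONFLICT
10: bank 3 row 6 — prev 6 → HIT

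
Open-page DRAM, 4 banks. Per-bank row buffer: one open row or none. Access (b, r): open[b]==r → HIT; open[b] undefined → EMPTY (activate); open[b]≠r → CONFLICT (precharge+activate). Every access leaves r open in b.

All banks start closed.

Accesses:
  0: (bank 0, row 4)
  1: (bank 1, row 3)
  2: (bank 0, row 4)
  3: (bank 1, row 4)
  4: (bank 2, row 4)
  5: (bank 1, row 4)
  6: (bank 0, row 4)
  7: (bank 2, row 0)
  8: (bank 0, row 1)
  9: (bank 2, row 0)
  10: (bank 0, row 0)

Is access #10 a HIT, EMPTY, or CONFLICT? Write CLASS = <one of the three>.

CLASS = CONFLICT

step 0: bank0 None->4 [EMPTY]
step 1: bank1 None->3 [EMPTY]
step 2: bank0 4->4 [HIT]
step 3: bank1 3->4 [CONFLICT]
step 4: bank2 None->4 [EMPTY]
step 5: bank1 4->4 [HIT]
step 6: bank0 4->4 [HIT]
step 7: bank2 4->0 [CONFLICT]
step 8: bank0 4->1 [CONFLICT]
step 9: bank2 0->0 [HIT]
step 10: bank0 1->0 [CONFLICT]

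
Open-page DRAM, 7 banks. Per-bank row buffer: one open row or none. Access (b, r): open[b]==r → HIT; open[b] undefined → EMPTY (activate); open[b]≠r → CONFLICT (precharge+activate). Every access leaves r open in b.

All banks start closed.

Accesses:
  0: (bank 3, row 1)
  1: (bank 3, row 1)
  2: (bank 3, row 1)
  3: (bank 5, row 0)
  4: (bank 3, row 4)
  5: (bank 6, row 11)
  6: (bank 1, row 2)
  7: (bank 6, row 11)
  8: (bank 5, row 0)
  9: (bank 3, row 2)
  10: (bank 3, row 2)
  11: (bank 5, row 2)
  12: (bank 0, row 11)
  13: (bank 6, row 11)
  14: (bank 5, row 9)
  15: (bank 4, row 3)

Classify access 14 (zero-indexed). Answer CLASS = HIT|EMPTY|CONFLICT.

  [0] b3 r1: no row ⇒ E
  [1] b3 r1: had r1 ⇒ H
  [2] b3 r1: had r1 ⇒ H
  [3] b5 r0: no row ⇒ E
  [4] b3 r4: had r1 ⇒ C
  [5] b6 r11: no row ⇒ E
  [6] b1 r2: no row ⇒ E
  [7] b6 r11: had r11 ⇒ H
  [8] b5 r0: had r0 ⇒ H
  [9] b3 r2: had r4 ⇒ C
  [10] b3 r2: had r2 ⇒ H
  [11] b5 r2: had r0 ⇒ C
  [12] b0 r11: no row ⇒ E
  [13] b6 r11: had r11 ⇒ H
  [14] b5 r9: had r2 ⇒ C
  [15] b4 r3: no row ⇒ E

CLASS = CONFLICT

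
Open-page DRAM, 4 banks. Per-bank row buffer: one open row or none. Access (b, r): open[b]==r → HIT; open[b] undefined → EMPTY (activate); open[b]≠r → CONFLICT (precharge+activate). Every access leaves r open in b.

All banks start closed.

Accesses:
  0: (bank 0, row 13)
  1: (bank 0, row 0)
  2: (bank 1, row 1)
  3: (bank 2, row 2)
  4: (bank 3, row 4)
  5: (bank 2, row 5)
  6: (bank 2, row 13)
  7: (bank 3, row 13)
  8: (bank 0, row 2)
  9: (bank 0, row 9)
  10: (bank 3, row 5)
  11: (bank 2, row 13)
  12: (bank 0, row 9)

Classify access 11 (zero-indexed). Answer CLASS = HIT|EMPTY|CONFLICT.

CLASS = HIT

  [0] b0 r13: no row ⇒ E
  [1] b0 r0: had r13 ⇒ C
  [2] b1 r1: no row ⇒ E
  [3] b2 r2: no row ⇒ E
  [4] b3 r4: no row ⇒ E
  [5] b2 r5: had r2 ⇒ C
  [6] b2 r13: had r5 ⇒ C
  [7] b3 r13: had r4 ⇒ C
  [8] b0 r2: had r0 ⇒ C
  [9] b0 r9: had r2 ⇒ C
  [10] b3 r5: had r13 ⇒ C
  [11] b2 r13: had r13 ⇒ H
  [12] b0 r9: had r9 ⇒ H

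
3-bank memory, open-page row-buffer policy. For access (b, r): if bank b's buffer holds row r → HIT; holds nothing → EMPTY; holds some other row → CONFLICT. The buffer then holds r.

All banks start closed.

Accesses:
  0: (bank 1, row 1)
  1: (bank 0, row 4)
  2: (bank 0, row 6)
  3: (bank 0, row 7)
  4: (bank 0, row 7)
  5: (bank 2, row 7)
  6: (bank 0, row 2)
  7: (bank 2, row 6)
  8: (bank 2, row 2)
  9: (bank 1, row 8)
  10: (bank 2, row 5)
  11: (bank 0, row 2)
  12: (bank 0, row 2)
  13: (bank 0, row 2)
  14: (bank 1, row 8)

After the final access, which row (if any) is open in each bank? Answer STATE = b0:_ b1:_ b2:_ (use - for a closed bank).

STATE = b0:2 b1:8 b2:5

#0 (1,1) E
#1 (0,4) E
#2 (0,6) C  (was 4)
#3 (0,7) C  (was 6)
#4 (0,7) H  (was 7)
#5 (2,7) E
#6 (0,2) C  (was 7)
#7 (2,6) C  (was 7)
#8 (2,2) C  (was 6)
#9 (1,8) C  (was 1)
#10 (2,5) C  (was 2)
#11 (0,2) H  (was 2)
#12 (0,2) H  (was 2)
#13 (0,2) H  (was 2)
#14 (1,8) H  (was 8)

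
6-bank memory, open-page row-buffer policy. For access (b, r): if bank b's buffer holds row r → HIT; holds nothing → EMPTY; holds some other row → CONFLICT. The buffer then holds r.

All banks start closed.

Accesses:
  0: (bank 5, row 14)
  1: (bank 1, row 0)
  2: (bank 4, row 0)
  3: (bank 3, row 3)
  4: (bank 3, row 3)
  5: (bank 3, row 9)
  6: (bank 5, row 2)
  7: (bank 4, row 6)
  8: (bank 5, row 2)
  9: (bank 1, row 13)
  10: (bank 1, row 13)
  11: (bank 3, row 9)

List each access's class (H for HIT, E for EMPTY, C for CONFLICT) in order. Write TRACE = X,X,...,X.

TRACE = E,E,E,E,H,C,C,C,H,C,H,H

  [0] b5 r14: no row ⇒ E
  [1] b1 r0: no row ⇒ E
  [2] b4 r0: no row ⇒ E
  [3] b3 r3: no row ⇒ E
  [4] b3 r3: had r3 ⇒ H
  [5] b3 r9: had r3 ⇒ C
  [6] b5 r2: had r14 ⇒ C
  [7] b4 r6: had r0 ⇒ C
  [8] b5 r2: had r2 ⇒ H
  [9] b1 r13: had r0 ⇒ C
  [10] b1 r13: had r13 ⇒ H
  [11] b3 r9: had r9 ⇒ H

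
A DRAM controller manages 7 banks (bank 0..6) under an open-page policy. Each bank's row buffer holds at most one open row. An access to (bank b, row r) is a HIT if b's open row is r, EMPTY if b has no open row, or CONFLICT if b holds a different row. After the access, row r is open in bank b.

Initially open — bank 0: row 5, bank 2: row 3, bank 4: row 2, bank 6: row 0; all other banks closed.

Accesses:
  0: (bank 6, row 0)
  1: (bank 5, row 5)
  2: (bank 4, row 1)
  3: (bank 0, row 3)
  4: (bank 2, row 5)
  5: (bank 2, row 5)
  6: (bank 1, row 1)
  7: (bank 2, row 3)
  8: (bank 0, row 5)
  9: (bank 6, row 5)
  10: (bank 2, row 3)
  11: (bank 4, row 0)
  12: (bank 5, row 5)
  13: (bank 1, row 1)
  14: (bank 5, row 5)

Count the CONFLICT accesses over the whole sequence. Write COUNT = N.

0: bank 6 row 0 — prev 0 → HIT
1: bank 5 row 5 — prev None → EMPTY
2: bank 4 row 1 — prev 2 → CONFLICT
3: bank 0 row 3 — prev 5 → CONFLICT
4: bank 2 row 5 — prev 3 → CONFLICT
5: bank 2 row 5 — prev 5 → HIT
6: bank 1 row 1 — prev None → EMPTY
7: bank 2 row 3 — prev 5 → CONFLICT
8: bank 0 row 5 — prev 3 → CONFLICT
9: bank 6 row 5 — prev 0 → CONFLICT
10: bank 2 row 3 — prev 3 → HIT
11: bank 4 row 0 — prev 1 → CONFLICT
12: bank 5 row 5 — prev 5 → HIT
13: bank 1 row 1 — prev 1 → HIT
14: bank 5 row 5 — prev 5 → HIT

COUNT = 7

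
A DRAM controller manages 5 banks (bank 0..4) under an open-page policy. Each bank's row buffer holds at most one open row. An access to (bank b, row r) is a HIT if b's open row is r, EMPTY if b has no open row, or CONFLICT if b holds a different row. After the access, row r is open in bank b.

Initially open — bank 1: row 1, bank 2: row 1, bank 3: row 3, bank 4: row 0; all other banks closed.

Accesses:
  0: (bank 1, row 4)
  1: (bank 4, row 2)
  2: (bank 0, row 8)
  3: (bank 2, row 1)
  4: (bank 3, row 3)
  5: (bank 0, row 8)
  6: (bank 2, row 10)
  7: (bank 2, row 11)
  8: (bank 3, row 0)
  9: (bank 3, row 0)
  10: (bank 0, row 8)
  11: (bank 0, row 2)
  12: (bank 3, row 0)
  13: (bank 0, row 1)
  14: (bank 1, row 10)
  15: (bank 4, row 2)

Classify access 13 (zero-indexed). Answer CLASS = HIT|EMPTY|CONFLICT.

CLASS = CONFLICT

step 0: bank1 1->4 [CONFLICT]
step 1: bank4 0->2 [CONFLICT]
step 2: bank0 None->8 [EMPTY]
step 3: bank2 1->1 [HIT]
step 4: bank3 3->3 [HIT]
step 5: bank0 8->8 [HIT]
step 6: bank2 1->10 [CONFLICT]
step 7: bank2 10->11 [CONFLICT]
step 8: bank3 3->0 [CONFLICT]
step 9: bank3 0->0 [HIT]
step 10: bank0 8->8 [HIT]
step 11: bank0 8->2 [CONFLICT]
step 12: bank3 0->0 [HIT]
step 13: bank0 2->1 [CONFLICT]
step 14: bank1 4->10 [CONFLICT]
step 15: bank4 2->2 [HIT]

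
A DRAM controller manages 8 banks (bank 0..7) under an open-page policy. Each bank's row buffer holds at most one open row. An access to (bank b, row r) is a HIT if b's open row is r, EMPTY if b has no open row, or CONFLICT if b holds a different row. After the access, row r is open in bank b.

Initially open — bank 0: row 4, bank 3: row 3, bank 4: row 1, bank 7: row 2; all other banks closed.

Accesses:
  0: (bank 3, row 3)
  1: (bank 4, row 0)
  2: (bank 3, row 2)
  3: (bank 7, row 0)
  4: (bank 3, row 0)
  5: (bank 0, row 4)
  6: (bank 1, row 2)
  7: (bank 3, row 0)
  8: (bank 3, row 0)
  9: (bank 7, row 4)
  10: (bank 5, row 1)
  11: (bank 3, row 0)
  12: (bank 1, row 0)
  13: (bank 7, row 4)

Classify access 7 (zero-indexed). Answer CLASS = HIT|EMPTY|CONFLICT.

0: bank 3 row 3 — prev 3 → HIT
1: bank 4 row 0 — prev 1 → CONFLICT
2: bank 3 row 2 — prev 3 → CONFLICT
3: bank 7 row 0 — prev 2 → CONFLICT
4: bank 3 row 0 — prev 2 → CONFLICT
5: bank 0 row 4 — prev 4 → HIT
6: bank 1 row 2 — prev None → EMPTY
7: bank 3 row 0 — prev 0 → HIT
8: bank 3 row 0 — prev 0 → HIT
9: bank 7 row 4 — prev 0 → CONFLICT
10: bank 5 row 1 — prev None → EMPTY
11: bank 3 row 0 — prev 0 → HIT
12: bank 1 row 0 — prev 2 → CONFLICT
13: bank 7 row 4 — prev 4 → HIT

CLASS = HIT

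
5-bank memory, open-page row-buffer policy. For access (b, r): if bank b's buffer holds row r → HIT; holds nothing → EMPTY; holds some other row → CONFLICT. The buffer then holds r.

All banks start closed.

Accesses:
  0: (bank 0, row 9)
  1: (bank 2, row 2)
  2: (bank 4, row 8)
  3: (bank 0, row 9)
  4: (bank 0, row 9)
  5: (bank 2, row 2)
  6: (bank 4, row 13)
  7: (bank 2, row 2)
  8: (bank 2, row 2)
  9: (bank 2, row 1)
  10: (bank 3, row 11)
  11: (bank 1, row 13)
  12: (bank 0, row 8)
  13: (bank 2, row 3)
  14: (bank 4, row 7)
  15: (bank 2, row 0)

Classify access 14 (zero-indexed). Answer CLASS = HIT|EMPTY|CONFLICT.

0: bank 0 row 9 — prev None → EMPTY
1: bank 2 row 2 — prev None → EMPTY
2: bank 4 row 8 — prev None → EMPTY
3: bank 0 row 9 — prev 9 → HIT
4: bank 0 row 9 — prev 9 → HIT
5: bank 2 row 2 — prev 2 → HIT
6: bank 4 row 13 — prev 8 → CONFLICT
7: bank 2 row 2 — prev 2 → HIT
8: bank 2 row 2 — prev 2 → HIT
9: bank 2 row 1 — prev 2 → CONFLICT
10: bank 3 row 11 — prev None → EMPTY
11: bank 1 row 13 — prev None → EMPTY
12: bank 0 row 8 — prev 9 → CONFLICT
13: bank 2 row 3 — prev 1 → CONFLICT
14: bank 4 row 7 — prev 13 → CONFLICT
15: bank 2 row 0 — prev 3 → CONFLICT

CLASS = CONFLICT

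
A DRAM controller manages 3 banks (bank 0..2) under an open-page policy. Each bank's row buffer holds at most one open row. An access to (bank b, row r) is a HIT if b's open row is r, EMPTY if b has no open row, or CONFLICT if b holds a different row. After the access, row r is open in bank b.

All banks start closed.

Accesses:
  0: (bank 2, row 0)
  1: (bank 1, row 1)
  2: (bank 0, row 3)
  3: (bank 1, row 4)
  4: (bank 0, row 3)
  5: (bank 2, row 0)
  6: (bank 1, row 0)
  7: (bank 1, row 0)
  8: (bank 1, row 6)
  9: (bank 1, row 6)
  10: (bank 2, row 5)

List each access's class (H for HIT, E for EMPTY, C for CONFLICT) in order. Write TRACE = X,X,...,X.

TRACE = E,E,E,C,H,H,C,H,C,H,C

0: bank 2 row 0 — prev None → EMPTY
1: bank 1 row 1 — prev None → EMPTY
2: bank 0 row 3 — prev None → EMPTY
3: bank 1 row 4 — prev 1 → CONFLICT
4: bank 0 row 3 — prev 3 → HIT
5: bank 2 row 0 — prev 0 → HIT
6: bank 1 row 0 — prev 4 → CONFLICT
7: bank 1 row 0 — prev 0 → HIT
8: bank 1 row 6 — prev 0 → CONFLICT
9: bank 1 row 6 — prev 6 → HIT
10: bank 2 row 5 — prev 0 → CONFLICT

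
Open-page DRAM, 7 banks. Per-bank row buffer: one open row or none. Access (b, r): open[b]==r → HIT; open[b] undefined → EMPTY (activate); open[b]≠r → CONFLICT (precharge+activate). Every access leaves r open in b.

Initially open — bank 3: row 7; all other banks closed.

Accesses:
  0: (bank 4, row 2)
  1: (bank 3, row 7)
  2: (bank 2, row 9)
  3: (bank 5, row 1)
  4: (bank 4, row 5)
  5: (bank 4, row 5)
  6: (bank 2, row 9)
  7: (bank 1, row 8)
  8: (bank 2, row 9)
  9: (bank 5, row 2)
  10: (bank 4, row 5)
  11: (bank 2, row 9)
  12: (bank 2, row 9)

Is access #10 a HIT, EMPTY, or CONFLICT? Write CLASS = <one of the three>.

CLASS = HIT

  [0] b4 r2: no row ⇒ E
  [1] b3 r7: had r7 ⇒ H
  [2] b2 r9: no row ⇒ E
  [3] b5 r1: no row ⇒ E
  [4] b4 r5: had r2 ⇒ C
  [5] b4 r5: had r5 ⇒ H
  [6] b2 r9: had r9 ⇒ H
  [7] b1 r8: no row ⇒ E
  [8] b2 r9: had r9 ⇒ H
  [9] b5 r2: had r1 ⇒ C
  [10] b4 r5: had r5 ⇒ H
  [11] b2 r9: had r9 ⇒ H
  [12] b2 r9: had r9 ⇒ H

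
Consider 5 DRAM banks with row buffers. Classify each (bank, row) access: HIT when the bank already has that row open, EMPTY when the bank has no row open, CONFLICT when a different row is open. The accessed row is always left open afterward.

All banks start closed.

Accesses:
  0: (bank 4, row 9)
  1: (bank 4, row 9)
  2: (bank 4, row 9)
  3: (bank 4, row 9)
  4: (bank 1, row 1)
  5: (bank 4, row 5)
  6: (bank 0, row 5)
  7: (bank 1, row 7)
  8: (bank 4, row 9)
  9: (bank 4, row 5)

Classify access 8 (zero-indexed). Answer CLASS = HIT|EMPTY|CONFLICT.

0: bank 4 row 9 — prev None → EMPTY
1: bank 4 row 9 — prev 9 → HIT
2: bank 4 row 9 — prev 9 → HIT
3: bank 4 row 9 — prev 9 → HIT
4: bank 1 row 1 — prev None → EMPTY
5: bank 4 row 5 — prev 9 → CONFLICT
6: bank 0 row 5 — prev None → EMPTY
7: bank 1 row 7 — prev 1 → CONFLICT
8: bank 4 row 9 — prev 5 → CONFLICT
9: bank 4 row 5 — prev 9 → CONFLICT

CLASS = CONFLICT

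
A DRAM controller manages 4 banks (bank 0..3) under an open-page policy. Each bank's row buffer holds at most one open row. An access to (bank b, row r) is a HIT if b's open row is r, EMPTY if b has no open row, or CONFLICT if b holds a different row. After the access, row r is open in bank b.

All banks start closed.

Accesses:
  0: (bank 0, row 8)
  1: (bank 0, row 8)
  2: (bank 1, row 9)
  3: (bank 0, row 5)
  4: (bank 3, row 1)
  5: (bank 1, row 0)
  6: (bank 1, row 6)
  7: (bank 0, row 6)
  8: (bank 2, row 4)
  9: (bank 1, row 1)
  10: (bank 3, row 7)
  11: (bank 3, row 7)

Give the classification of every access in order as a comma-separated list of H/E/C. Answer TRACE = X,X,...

TRACE = E,H,E,C,E,C,C,C,E,C,C,H

0: bank 0 row 8 — prev None → EMPTY
1: bank 0 row 8 — prev 8 → HIT
2: bank 1 row 9 — prev None → EMPTY
3: bank 0 row 5 — prev 8 → CONFLICT
4: bank 3 row 1 — prev None → EMPTY
5: bank 1 row 0 — prev 9 → CONFLICT
6: bank 1 row 6 — prev 0 → CONFLICT
7: bank 0 row 6 — prev 5 → CONFLICT
8: bank 2 row 4 — prev None → EMPTY
9: bank 1 row 1 — prev 6 → CONFLICT
10: bank 3 row 7 — prev 1 → CONFLICT
11: bank 3 row 7 — prev 7 → HIT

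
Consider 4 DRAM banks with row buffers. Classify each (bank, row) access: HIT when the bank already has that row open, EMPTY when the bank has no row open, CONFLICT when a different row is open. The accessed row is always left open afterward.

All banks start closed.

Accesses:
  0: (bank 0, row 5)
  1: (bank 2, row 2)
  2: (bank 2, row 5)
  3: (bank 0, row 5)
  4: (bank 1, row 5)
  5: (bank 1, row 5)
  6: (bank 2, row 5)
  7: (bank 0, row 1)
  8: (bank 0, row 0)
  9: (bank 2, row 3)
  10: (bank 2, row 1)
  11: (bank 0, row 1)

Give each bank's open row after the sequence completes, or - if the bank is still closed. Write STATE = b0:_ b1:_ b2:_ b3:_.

0: bank 0 row 5 — prev None → EMPTY
1: bank 2 row 2 — prev None → EMPTY
2: bank 2 row 5 — prev 2 → CONFLICT
3: bank 0 row 5 — prev 5 → HIT
4: bank 1 row 5 — prev None → EMPTY
5: bank 1 row 5 — prev 5 → HIT
6: bank 2 row 5 — prev 5 → HIT
7: bank 0 row 1 — prev 5 → CONFLICT
8: bank 0 row 0 — prev 1 → CONFLICT
9: bank 2 row 3 — prev 5 → CONFLICT
10: bank 2 row 1 — prev 3 → CONFLICT
11: bank 0 row 1 — prev 0 → CONFLICT

STATE = b0:1 b1:5 b2:1 b3:-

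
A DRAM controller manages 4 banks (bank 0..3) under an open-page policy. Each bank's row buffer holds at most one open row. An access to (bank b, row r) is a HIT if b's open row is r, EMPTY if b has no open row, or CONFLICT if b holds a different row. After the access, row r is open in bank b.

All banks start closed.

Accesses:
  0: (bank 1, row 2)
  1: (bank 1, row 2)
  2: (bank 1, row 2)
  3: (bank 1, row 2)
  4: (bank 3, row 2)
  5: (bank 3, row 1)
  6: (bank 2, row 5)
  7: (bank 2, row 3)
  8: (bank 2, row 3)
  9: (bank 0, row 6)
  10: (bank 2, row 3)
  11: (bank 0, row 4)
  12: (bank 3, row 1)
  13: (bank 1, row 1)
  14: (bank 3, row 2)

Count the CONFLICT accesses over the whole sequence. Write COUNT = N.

#0 (1,2) E
#1 (1,2) H  (was 2)
#2 (1,2) H  (was 2)
#3 (1,2) H  (was 2)
#4 (3,2) E
#5 (3,1) C  (was 2)
#6 (2,5) E
#7 (2,3) C  (was 5)
#8 (2,3) H  (was 3)
#9 (0,6) E
#10 (2,3) H  (was 3)
#11 (0,4) C  (was 6)
#12 (3,1) H  (was 1)
#13 (1,1) C  (was 2)
#14 (3,2) C  (was 1)

COUNT = 5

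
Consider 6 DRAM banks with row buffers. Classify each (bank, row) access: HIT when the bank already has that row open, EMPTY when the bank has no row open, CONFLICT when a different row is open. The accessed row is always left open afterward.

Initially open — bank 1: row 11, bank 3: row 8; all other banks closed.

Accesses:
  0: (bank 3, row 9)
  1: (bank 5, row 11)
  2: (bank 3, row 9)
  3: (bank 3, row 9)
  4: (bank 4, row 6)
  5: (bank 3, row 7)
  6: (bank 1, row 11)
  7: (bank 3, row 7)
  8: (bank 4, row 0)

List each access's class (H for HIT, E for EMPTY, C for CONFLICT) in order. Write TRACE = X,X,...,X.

step 0: bank3 8->9 [CONFLICT]
step 1: bank5 None->11 [EMPTY]
step 2: bank3 9->9 [HIT]
step 3: bank3 9->9 [HIT]
step 4: bank4 None->6 [EMPTY]
step 5: bank3 9->7 [CONFLICT]
step 6: bank1 11->11 [HIT]
step 7: bank3 7->7 [HIT]
step 8: bank4 6->0 [CONFLICT]

TRACE = C,E,H,H,E,C,H,H,C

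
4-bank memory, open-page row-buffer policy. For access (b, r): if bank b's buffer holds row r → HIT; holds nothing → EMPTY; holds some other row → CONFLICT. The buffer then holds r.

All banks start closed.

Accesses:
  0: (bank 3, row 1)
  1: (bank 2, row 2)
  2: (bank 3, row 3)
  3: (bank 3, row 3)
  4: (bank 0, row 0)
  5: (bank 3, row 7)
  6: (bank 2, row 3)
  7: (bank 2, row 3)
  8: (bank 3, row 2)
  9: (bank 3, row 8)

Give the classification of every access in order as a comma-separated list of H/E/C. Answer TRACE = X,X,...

  [0] b3 r1: no row ⇒ E
  [1] b2 r2: no row ⇒ E
  [2] b3 r3: had r1 ⇒ C
  [3] b3 r3: had r3 ⇒ H
  [4] b0 r0: no row ⇒ E
  [5] b3 r7: had r3 ⇒ C
  [6] b2 r3: had r2 ⇒ C
  [7] b2 r3: had r3 ⇒ H
  [8] b3 r2: had r7 ⇒ C
  [9] b3 r8: had r2 ⇒ C

TRACE = E,E,C,H,E,C,C,H,C,C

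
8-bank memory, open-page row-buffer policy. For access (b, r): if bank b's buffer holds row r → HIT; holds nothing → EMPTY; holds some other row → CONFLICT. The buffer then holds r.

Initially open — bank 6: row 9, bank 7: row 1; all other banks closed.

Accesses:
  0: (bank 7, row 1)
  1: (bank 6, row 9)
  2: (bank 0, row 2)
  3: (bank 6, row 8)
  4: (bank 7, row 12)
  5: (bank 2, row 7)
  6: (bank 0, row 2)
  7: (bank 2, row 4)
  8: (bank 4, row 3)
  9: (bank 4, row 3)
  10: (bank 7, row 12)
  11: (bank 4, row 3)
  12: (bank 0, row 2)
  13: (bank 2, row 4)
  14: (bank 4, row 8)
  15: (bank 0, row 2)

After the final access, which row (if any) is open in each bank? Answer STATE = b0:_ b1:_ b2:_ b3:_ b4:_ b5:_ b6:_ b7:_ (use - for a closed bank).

step 0: bank7 1->1 [HIT]
step 1: bank6 9->9 [HIT]
step 2: bank0 None->2 [EMPTY]
step 3: bank6 9->8 [CONFLICT]
step 4: bank7 1->12 [CONFLICT]
step 5: bank2 None->7 [EMPTY]
step 6: bank0 2->2 [HIT]
step 7: bank2 7->4 [CONFLICT]
step 8: bank4 None->3 [EMPTY]
step 9: bank4 3->3 [HIT]
step 10: bank7 12->12 [HIT]
step 11: bank4 3->3 [HIT]
step 12: bank0 2->2 [HIT]
step 13: bank2 4->4 [HIT]
step 14: bank4 3->8 [CONFLICT]
step 15: bank0 2->2 [HIT]

STATE = b0:2 b1:- b2:4 b3:- b4:8 b5:- b6:8 b7:12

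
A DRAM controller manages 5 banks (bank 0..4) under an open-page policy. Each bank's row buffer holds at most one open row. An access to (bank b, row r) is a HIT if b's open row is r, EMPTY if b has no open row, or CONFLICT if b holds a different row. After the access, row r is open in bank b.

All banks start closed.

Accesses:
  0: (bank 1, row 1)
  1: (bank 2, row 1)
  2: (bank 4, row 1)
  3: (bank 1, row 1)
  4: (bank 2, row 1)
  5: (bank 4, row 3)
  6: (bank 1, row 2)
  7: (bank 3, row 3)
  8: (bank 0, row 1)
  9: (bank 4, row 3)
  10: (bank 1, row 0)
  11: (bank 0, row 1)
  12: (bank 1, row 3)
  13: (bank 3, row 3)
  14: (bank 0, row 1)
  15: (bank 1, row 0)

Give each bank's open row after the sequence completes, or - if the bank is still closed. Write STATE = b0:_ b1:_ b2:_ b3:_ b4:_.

STATE = b0:1 b1:0 b2:1 b3:3 b4:3

0: bank 1 row 1 — prev None → EMPTY
1: bank 2 row 1 — prev None → EMPTY
2: bank 4 row 1 — prev None → EMPTY
3: bank 1 row 1 — prev 1 → HIT
4: bank 2 row 1 — prev 1 → HIT
5: bank 4 row 3 — prev 1 → CONFLICT
6: bank 1 row 2 — prev 1 → CONFLICT
7: bank 3 row 3 — prev None → EMPTY
8: bank 0 row 1 — prev None → EMPTY
9: bank 4 row 3 — prev 3 → HIT
10: bank 1 row 0 — prev 2 → CONFLICT
11: bank 0 row 1 — prev 1 → HIT
12: bank 1 row 3 — prev 0 → CONFLICT
13: bank 3 row 3 — prev 3 → HIT
14: bank 0 row 1 — prev 1 → HIT
15: bank 1 row 0 — prev 3 → CONFLICT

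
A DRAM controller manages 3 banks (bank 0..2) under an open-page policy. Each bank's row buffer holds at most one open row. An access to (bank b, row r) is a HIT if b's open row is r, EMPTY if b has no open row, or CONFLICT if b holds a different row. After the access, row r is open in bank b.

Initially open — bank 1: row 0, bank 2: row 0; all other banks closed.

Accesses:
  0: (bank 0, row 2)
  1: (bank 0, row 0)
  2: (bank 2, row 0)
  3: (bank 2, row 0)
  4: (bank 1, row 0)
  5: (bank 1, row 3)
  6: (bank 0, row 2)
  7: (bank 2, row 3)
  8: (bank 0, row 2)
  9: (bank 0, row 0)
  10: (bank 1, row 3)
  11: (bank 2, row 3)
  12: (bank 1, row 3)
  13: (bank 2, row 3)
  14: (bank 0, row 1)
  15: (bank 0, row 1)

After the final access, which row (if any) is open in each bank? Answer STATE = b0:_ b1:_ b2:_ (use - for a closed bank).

STATE = b0:1 b1:3 b2:3

step 0: bank0 None->2 [EMPTY]
step 1: bank0 2->0 [CONFLICT]
step 2: bank2 0->0 [HIT]
step 3: bank2 0->0 [HIT]
step 4: bank1 0->0 [HIT]
step 5: bank1 0->3 [CONFLICT]
step 6: bank0 0->2 [CONFLICT]
step 7: bank2 0->3 [CONFLICT]
step 8: bank0 2->2 [HIT]
step 9: bank0 2->0 [CONFLICT]
step 10: bank1 3->3 [HIT]
step 11: bank2 3->3 [HIT]
step 12: bank1 3->3 [HIT]
step 13: bank2 3->3 [HIT]
step 14: bank0 0->1 [CONFLICT]
step 15: bank0 1->1 [HIT]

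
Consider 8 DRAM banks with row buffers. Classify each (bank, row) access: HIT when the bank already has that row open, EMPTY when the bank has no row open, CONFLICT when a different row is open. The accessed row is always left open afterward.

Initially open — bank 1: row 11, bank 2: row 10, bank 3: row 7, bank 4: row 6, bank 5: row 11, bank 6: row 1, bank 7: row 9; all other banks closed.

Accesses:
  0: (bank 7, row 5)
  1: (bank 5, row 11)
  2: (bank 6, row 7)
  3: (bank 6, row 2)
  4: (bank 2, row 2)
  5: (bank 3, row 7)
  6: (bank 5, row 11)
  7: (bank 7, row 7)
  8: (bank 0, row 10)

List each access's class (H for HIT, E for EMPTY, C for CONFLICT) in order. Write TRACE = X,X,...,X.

TRACE = C,H,C,C,C,H,H,C,E

0: bank 7 row 5 — prev 9 → CONFLICT
1: bank 5 row 11 — prev 11 → HIT
2: bank 6 row 7 — prev 1 → CONFLICT
3: bank 6 row 2 — prev 7 → CONFLICT
4: bank 2 row 2 — prev 10 → CONFLICT
5: bank 3 row 7 — prev 7 → HIT
6: bank 5 row 11 — prev 11 → HIT
7: bank 7 row 7 — prev 5 → CONFLICT
8: bank 0 row 10 — prev None → EMPTY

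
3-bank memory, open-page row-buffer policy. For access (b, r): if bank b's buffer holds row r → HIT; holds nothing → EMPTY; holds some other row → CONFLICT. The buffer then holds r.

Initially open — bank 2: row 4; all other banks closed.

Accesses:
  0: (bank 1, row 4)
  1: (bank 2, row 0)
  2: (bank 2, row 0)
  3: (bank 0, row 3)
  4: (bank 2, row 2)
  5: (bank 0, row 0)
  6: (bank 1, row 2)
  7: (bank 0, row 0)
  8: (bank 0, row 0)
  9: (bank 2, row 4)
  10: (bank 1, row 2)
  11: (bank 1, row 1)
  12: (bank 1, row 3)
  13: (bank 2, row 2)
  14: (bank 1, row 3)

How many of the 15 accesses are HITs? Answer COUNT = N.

COUNT = 5

step 0: bank1 None->4 [EMPTY]
step 1: bank2 4->0 [CONFLICT]
step 2: bank2 0->0 [HIT]
step 3: bank0 None->3 [EMPTY]
step 4: bank2 0->2 [CONFLICT]
step 5: bank0 3->0 [CONFLICT]
step 6: bank1 4->2 [CONFLICT]
step 7: bank0 0->0 [HIT]
step 8: bank0 0->0 [HIT]
step 9: bank2 2->4 [CONFLICT]
step 10: bank1 2->2 [HIT]
step 11: bank1 2->1 [CONFLICT]
step 12: bank1 1->3 [CONFLICT]
step 13: bank2 4->2 [CONFLICT]
step 14: bank1 3->3 [HIT]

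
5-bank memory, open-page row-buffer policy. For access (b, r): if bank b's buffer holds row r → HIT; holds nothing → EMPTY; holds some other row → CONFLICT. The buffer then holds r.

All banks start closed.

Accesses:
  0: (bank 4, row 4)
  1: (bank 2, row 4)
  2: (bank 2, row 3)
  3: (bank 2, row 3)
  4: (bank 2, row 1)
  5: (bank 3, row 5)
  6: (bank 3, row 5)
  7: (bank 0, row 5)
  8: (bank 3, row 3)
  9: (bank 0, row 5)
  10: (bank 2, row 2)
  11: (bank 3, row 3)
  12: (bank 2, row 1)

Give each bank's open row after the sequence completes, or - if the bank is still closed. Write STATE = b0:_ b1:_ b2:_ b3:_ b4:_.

STATE = b0:5 b1:- b2:1 b3:3 b4:4

#0 (4,4) E
#1 (2,4) E
#2 (2,3) C  (was 4)
#3 (2,3) H  (was 3)
#4 (2,1) C  (was 3)
#5 (3,5) E
#6 (3,5) H  (was 5)
#7 (0,5) E
#8 (3,3) C  (was 5)
#9 (0,5) H  (was 5)
#10 (2,2) C  (was 1)
#11 (3,3) H  (was 3)
#12 (2,1) C  (was 2)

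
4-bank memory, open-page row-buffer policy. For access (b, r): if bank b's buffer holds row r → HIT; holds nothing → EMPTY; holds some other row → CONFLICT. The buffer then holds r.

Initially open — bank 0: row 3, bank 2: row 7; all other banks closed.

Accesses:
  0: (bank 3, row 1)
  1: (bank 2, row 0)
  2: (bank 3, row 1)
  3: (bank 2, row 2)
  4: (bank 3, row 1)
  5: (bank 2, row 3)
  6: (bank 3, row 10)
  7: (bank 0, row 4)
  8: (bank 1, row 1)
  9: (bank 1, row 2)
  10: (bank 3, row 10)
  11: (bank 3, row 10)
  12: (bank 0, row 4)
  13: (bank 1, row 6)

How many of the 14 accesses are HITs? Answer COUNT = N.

COUNT = 5

  [0] b3 r1: no row ⇒ E
  [1] b2 r0: had r7 ⇒ C
  [2] b3 r1: had r1 ⇒ H
  [3] b2 r2: had r0 ⇒ C
  [4] b3 r1: had r1 ⇒ H
  [5] b2 r3: had r2 ⇒ C
  [6] b3 r10: had r1 ⇒ C
  [7] b0 r4: had r3 ⇒ C
  [8] b1 r1: no row ⇒ E
  [9] b1 r2: had r1 ⇒ C
  [10] b3 r10: had r10 ⇒ H
  [11] b3 r10: had r10 ⇒ H
  [12] b0 r4: had r4 ⇒ H
  [13] b1 r6: had r2 ⇒ C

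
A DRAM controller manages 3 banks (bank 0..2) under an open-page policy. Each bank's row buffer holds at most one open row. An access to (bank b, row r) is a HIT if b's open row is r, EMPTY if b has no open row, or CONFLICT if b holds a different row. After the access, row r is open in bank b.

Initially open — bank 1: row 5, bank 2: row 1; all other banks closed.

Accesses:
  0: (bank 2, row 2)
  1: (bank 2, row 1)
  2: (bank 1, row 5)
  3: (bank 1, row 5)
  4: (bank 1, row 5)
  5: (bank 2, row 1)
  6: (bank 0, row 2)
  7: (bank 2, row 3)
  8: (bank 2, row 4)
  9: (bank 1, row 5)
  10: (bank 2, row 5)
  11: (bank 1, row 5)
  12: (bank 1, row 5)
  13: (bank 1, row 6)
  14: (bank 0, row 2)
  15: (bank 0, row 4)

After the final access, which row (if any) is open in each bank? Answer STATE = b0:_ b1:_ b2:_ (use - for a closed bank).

STATE = b0:4 b1:6 b2:5

step 0: bank2 1->2 [CONFLICT]
step 1: bank2 2->1 [CONFLICT]
step 2: bank1 5->5 [HIT]
step 3: bank1 5->5 [HIT]
step 4: bank1 5->5 [HIT]
step 5: bank2 1->1 [HIT]
step 6: bank0 None->2 [EMPTY]
step 7: bank2 1->3 [CONFLICT]
step 8: bank2 3->4 [CONFLICT]
step 9: bank1 5->5 [HIT]
step 10: bank2 4->5 [CONFLICT]
step 11: bank1 5->5 [HIT]
step 12: bank1 5->5 [HIT]
step 13: bank1 5->6 [CONFLICT]
step 14: bank0 2->2 [HIT]
step 15: bank0 2->4 [CONFLICT]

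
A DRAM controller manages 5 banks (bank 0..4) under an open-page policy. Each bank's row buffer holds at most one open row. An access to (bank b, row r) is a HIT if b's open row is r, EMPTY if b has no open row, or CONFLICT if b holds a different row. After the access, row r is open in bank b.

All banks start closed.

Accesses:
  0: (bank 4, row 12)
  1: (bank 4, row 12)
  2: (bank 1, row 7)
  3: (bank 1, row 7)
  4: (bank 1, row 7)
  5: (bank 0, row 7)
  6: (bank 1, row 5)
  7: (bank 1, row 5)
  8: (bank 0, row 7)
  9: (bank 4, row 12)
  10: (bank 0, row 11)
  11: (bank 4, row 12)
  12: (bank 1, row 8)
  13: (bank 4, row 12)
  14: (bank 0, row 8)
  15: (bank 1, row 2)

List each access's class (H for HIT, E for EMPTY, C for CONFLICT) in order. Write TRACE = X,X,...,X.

TRACE = E,H,E,H,H,E,C,H,H,H,C,H,C,H,C,C

#0 (4,12) E
#1 (4,12) H  (was 12)
#2 (1,7) E
#3 (1,7) H  (was 7)
#4 (1,7) H  (was 7)
#5 (0,7) E
#6 (1,5) C  (was 7)
#7 (1,5) H  (was 5)
#8 (0,7) H  (was 7)
#9 (4,12) H  (was 12)
#10 (0,11) C  (was 7)
#11 (4,12) H  (was 12)
#12 (1,8) C  (was 5)
#13 (4,12) H  (was 12)
#14 (0,8) C  (was 11)
#15 (1,2) C  (was 8)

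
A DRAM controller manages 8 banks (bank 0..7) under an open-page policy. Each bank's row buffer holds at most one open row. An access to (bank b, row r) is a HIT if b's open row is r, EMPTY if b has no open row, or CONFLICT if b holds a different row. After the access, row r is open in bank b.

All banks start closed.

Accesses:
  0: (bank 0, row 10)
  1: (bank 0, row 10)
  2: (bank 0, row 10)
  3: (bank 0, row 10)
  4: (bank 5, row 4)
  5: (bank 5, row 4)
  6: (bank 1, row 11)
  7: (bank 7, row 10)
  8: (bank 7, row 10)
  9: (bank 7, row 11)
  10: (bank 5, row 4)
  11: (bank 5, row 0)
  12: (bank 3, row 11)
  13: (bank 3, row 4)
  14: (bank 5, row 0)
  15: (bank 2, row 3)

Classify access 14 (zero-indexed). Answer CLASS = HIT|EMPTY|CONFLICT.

CLASS = HIT

#0 (0,10) E
#1 (0,10) H  (was 10)
#2 (0,10) H  (was 10)
#3 (0,10) H  (was 10)
#4 (5,4) E
#5 (5,4) H  (was 4)
#6 (1,11) E
#7 (7,10) E
#8 (7,10) H  (was 10)
#9 (7,11) C  (was 10)
#10 (5,4) H  (was 4)
#11 (5,0) C  (was 4)
#12 (3,11) E
#13 (3,4) C  (was 11)
#14 (5,0) H  (was 0)
#15 (2,3) E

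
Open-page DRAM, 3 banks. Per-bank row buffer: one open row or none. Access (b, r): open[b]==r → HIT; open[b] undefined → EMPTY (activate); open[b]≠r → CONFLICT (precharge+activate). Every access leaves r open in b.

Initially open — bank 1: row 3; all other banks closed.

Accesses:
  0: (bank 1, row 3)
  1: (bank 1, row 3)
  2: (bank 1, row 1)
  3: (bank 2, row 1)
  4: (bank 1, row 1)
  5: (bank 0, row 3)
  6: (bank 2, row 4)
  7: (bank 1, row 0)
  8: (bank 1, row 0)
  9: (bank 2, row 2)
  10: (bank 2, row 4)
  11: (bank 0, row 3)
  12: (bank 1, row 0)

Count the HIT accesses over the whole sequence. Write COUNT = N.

#0 (1,3) H  (was 3)
#1 (1,3) H  (was 3)
#2 (1,1) C  (was 3)
#3 (2,1) E
#4 (1,1) H  (was 1)
#5 (0,3) E
#6 (2,4) C  (was 1)
#7 (1,0) C  (was 1)
#8 (1,0) H  (was 0)
#9 (2,2) C  (was 4)
#10 (2,4) C  (was 2)
#11 (0,3) H  (was 3)
#12 (1,0) H  (was 0)

COUNT = 6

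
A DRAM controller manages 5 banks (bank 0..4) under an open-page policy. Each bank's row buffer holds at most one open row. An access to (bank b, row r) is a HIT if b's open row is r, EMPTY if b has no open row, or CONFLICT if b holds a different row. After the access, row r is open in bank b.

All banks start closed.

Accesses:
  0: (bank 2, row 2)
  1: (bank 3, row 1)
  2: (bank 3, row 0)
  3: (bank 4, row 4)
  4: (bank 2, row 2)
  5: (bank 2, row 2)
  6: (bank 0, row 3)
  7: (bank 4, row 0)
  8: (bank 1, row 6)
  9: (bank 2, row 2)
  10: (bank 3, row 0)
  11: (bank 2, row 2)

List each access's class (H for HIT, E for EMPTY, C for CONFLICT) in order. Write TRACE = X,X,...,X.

step 0: bank2 None->2 [EMPTY]
step 1: bank3 None->1 [EMPTY]
step 2: bank3 1->0 [CONFLICT]
step 3: bank4 None->4 [EMPTY]
step 4: bank2 2->2 [HIT]
step 5: bank2 2->2 [HIT]
step 6: bank0 None->3 [EMPTY]
step 7: bank4 4->0 [CONFLICT]
step 8: bank1 None->6 [EMPTY]
step 9: bank2 2->2 [HIT]
step 10: bank3 0->0 [HIT]
step 11: bank2 2->2 [HIT]

TRACE = E,E,C,E,H,H,E,C,E,H,H,H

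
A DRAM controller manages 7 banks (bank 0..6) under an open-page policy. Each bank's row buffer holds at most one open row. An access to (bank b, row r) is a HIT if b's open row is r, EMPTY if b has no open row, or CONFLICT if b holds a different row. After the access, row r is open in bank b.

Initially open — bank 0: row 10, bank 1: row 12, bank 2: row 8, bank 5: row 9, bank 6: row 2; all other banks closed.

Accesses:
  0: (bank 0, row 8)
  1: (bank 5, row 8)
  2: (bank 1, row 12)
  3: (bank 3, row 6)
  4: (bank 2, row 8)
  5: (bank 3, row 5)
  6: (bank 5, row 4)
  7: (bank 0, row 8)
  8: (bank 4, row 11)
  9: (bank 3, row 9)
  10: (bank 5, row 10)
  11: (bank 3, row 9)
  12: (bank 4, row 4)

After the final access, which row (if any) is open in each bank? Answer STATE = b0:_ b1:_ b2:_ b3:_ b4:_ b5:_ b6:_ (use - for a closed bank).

#0 (0,8) C  (was 10)
#1 (5,8) C  (was 9)
#2 (1,12) H  (was 12)
#3 (3,6) E
#4 (2,8) H  (was 8)
#5 (3,5) C  (was 6)
#6 (5,4) C  (was 8)
#7 (0,8) H  (was 8)
#8 (4,11) E
#9 (3,9) C  (was 5)
#10 (5,10) C  (was 4)
#11 (3,9) H  (was 9)
#12 (4,4) C  (was 11)

STATE = b0:8 b1:12 b2:8 b3:9 b4:4 b5:10 b6:2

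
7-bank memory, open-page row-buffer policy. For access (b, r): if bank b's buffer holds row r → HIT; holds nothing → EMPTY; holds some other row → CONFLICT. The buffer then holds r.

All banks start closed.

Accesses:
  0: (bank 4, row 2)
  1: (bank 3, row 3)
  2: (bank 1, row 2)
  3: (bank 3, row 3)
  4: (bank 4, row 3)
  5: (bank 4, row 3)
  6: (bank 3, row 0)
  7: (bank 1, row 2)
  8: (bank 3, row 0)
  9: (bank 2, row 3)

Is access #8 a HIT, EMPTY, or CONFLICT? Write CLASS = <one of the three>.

CLASS = HIT

0: bank 4 row 2 — prev None → EMPTY
1: bank 3 row 3 — prev None → EMPTY
2: bank 1 row 2 — prev None → EMPTY
3: bank 3 row 3 — prev 3 → HIT
4: bank 4 row 3 — prev 2 → CONFLICT
5: bank 4 row 3 — prev 3 → HIT
6: bank 3 row 0 — prev 3 → CONFLICT
7: bank 1 row 2 — prev 2 → HIT
8: bank 3 row 0 — prev 0 → HIT
9: bank 2 row 3 — prev None → EMPTY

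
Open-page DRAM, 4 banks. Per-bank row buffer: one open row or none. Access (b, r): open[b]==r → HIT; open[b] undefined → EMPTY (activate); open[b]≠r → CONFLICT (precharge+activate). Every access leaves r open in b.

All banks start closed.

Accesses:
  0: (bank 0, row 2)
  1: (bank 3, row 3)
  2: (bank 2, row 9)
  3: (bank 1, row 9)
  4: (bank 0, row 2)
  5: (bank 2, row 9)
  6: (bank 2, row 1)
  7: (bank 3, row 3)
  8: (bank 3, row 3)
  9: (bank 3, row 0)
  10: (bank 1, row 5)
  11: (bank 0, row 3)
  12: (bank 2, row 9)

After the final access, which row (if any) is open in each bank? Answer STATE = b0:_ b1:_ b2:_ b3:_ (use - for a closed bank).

STATE = b0:3 b1:5 b2:9 b3:0

0: bank 0 row 2 — prev None → EMPTY
1: bank 3 row 3 — prev None → EMPTY
2: bank 2 row 9 — prev None → EMPTY
3: bank 1 row 9 — prev None → EMPTY
4: bank 0 row 2 — prev 2 → HIT
5: bank 2 row 9 — prev 9 → HIT
6: bank 2 row 1 — prev 9 → CONFLICT
7: bank 3 row 3 — prev 3 → HIT
8: bank 3 row 3 — prev 3 → HIT
9: bank 3 row 0 — prev 3 → CONFLICT
10: bank 1 row 5 — prev 9 → CONFLICT
11: bank 0 row 3 — prev 2 → CONFLICT
12: bank 2 row 9 — prev 1 → CONFLICT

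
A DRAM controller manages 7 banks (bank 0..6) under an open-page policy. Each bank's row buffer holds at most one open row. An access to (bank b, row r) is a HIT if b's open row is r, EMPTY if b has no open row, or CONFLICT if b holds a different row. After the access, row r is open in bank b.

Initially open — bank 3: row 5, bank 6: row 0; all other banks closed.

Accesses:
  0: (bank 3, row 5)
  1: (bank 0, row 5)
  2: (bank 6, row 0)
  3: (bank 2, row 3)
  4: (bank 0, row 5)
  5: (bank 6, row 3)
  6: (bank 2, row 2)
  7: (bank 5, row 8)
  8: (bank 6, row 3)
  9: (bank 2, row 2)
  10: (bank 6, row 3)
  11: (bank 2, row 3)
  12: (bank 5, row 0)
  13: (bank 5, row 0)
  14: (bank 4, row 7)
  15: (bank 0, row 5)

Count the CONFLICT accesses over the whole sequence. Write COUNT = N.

0: bank 3 row 5 — prev 5 → HIT
1: bank 0 row 5 — prev None → EMPTY
2: bank 6 row 0 — prev 0 → HIT
3: bank 2 row 3 — prev None → EMPTY
4: bank 0 row 5 — prev 5 → HIT
5: bank 6 row 3 — prev 0 → CONFLICT
6: bank 2 row 2 — prev 3 → CONFLICT
7: bank 5 row 8 — prev None → EMPTY
8: bank 6 row 3 — prev 3 → HIT
9: bank 2 row 2 — prev 2 → HIT
10: bank 6 row 3 — prev 3 → HIT
11: bank 2 row 3 — prev 2 → CONFLICT
12: bank 5 row 0 — prev 8 → CONFLICT
13: bank 5 row 0 — prev 0 → HIT
14: bank 4 row 7 — prev None → EMPTY
15: bank 0 row 5 — prev 5 → HIT

COUNT = 4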